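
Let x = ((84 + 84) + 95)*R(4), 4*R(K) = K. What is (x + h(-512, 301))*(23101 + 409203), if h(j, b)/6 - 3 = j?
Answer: -1206560464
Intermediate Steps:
h(j, b) = 18 + 6*j
R(K) = K/4
x = 263 (x = ((84 + 84) + 95)*((1/4)*4) = (168 + 95)*1 = 263*1 = 263)
(x + h(-512, 301))*(23101 + 409203) = (263 + (18 + 6*(-512)))*(23101 + 409203) = (263 + (18 - 3072))*432304 = (263 - 3054)*432304 = -2791*432304 = -1206560464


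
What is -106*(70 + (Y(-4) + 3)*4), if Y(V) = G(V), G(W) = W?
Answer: -6996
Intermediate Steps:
Y(V) = V
-106*(70 + (Y(-4) + 3)*4) = -106*(70 + (-4 + 3)*4) = -106*(70 - 1*4) = -106*(70 - 4) = -106*66 = -6996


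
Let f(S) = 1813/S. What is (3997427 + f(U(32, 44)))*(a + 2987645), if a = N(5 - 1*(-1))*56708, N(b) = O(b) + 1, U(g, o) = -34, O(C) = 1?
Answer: 421467386758005/34 ≈ 1.2396e+13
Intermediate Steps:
N(b) = 2 (N(b) = 1 + 1 = 2)
a = 113416 (a = 2*56708 = 113416)
(3997427 + f(U(32, 44)))*(a + 2987645) = (3997427 + 1813/(-34))*(113416 + 2987645) = (3997427 + 1813*(-1/34))*3101061 = (3997427 - 1813/34)*3101061 = (135910705/34)*3101061 = 421467386758005/34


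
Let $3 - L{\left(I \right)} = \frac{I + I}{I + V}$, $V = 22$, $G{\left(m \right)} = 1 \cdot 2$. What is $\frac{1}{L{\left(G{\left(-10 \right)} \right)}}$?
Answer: $\frac{6}{17} \approx 0.35294$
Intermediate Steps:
$G{\left(m \right)} = 2$
$L{\left(I \right)} = 3 - \frac{2 I}{22 + I}$ ($L{\left(I \right)} = 3 - \frac{I + I}{I + 22} = 3 - \frac{2 I}{22 + I}$)
$\frac{1}{L{\left(G{\left(-10 \right)} \right)}} = \frac{1}{\frac{1}{22 + 2} \left(66 + 2\right)} = \frac{1}{\frac{1}{24} \cdot 68} = \frac{1}{\frac{17}{6}} = \frac{6}{17}$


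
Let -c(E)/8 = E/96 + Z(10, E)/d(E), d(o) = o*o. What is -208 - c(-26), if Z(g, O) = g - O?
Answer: -212677/1014 ≈ -209.74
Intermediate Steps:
d(o) = o**2
c(E) = -E/12 - 8*(10 - E)/E**2 (c(E) = -8*(E/96 + (10 - E)/(E**2)) = -8*(E*(1/96) + (10 - E)/E**2) = -8*(E/96 + (10 - E)/E**2) = -E/12 - 8*(10 - E)/E**2)
-208 - c(-26) = -208 - (-80/(-26)**2 + 8/(-26) - 1/12*(-26)) = -208 - (-80*1/676 + 8*(-1/26) + 13/6) = -208 - (-20/169 - 4/13 + 13/6) = -208 - 1*1765/1014 = -208 - 1765/1014 = -212677/1014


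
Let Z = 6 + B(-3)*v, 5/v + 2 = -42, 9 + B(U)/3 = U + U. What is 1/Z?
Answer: 44/489 ≈ 0.089980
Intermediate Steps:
B(U) = -27 + 6*U (B(U) = -27 + 3*(U + U) = -27 + 3*(2*U) = -27 + 6*U)
v = -5/44 (v = 5/(-2 - 42) = 5/(-44) = 5*(-1/44) = -5/44 ≈ -0.11364)
Z = 489/44 (Z = 6 + (-27 + 6*(-3))*(-5/44) = 6 + (-27 - 18)*(-5/44) = 6 - 45*(-5/44) = 6 + 225/44 = 489/44 ≈ 11.114)
1/Z = 1/(489/44) = 44/489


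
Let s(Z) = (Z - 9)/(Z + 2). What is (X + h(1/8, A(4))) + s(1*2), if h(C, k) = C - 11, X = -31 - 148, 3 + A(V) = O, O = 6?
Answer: -1533/8 ≈ -191.63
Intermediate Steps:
s(Z) = (-9 + Z)/(2 + Z)
A(V) = 3 (A(V) = -3 + 6 = 3)
X = -179
h(C, k) = -11 + C
(X + h(1/8, A(4))) + s(1*2) = (-179 + (-11 + 1/8)) + (-9 + 1*2)/(2 + 1*2) = (-179 + (-11 + 1/8)) + (-9 + 2)/(2 + 2) = (-179 - 87/8) - 7/4 = -1519/8 + (1/4)*(-7) = -1519/8 - 7/4 = -1533/8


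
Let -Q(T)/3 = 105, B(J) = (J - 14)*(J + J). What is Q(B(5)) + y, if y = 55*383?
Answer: 20750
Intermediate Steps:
B(J) = 2*J*(-14 + J) (B(J) = (-14 + J)*(2*J) = 2*J*(-14 + J))
y = 21065
Q(T) = -315 (Q(T) = -3*105 = -315)
Q(B(5)) + y = -315 + 21065 = 20750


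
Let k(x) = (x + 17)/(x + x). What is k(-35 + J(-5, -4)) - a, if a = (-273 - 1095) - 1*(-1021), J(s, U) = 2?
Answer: 11459/33 ≈ 347.24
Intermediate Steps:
a = -347 (a = -1368 + 1021 = -347)
k(x) = (17 + x)/(2*x) (k(x) = (17 + x)/((2*x)) = (17 + x)*(1/(2*x)) = (17 + x)/(2*x))
k(-35 + J(-5, -4)) - a = (17 + (-35 + 2))/(2*(-35 + 2)) - 1*(-347) = (½)*(17 - 33)/(-33) + 347 = (½)*(-1/33)*(-16) + 347 = 8/33 + 347 = 11459/33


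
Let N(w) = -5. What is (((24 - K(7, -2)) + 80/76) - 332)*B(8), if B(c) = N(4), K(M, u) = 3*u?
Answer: 28590/19 ≈ 1504.7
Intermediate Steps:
B(c) = -5
(((24 - K(7, -2)) + 80/76) - 332)*B(8) = (((24 - 3*(-2)) + 80/76) - 332)*(-5) = (((24 - 1*(-6)) + 80*(1/76)) - 332)*(-5) = (((24 + 6) + 20/19) - 332)*(-5) = ((30 + 20/19) - 332)*(-5) = (590/19 - 332)*(-5) = -5718/19*(-5) = 28590/19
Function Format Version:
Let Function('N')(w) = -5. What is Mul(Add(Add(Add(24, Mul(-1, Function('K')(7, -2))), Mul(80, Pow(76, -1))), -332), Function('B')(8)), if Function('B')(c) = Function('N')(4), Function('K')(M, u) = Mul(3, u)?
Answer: Rational(28590, 19) ≈ 1504.7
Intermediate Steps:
Function('B')(c) = -5
Mul(Add(Add(Add(24, Mul(-1, Function('K')(7, -2))), Mul(80, Pow(76, -1))), -332), Function('B')(8)) = Mul(Add(Add(Add(24, Mul(-1, Mul(3, -2))), Mul(80, Pow(76, -1))), -332), -5) = Mul(Add(Add(Add(24, Mul(-1, -6)), Mul(80, Rational(1, 76))), -332), -5) = Mul(Add(Add(Add(24, 6), Rational(20, 19)), -332), -5) = Mul(Add(Add(30, Rational(20, 19)), -332), -5) = Mul(Add(Rational(590, 19), -332), -5) = Mul(Rational(-5718, 19), -5) = Rational(28590, 19)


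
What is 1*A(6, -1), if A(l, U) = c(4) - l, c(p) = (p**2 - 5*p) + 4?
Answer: -6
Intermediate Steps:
c(p) = 4 + p**2 - 5*p
A(l, U) = -l (A(l, U) = (4 + 4**2 - 5*4) - l = (4 + 16 - 20) - l = 0 - l = -l)
1*A(6, -1) = 1*(-1*6) = 1*(-6) = -6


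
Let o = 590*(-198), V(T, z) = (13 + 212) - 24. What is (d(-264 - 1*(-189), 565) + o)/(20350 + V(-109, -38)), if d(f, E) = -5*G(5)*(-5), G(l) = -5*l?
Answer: -117445/20551 ≈ -5.7148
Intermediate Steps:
V(T, z) = 201 (V(T, z) = 225 - 24 = 201)
d(f, E) = -625 (d(f, E) = -(-25)*5*(-5) = -5*(-25)*(-5) = 125*(-5) = -625)
o = -116820
(d(-264 - 1*(-189), 565) + o)/(20350 + V(-109, -38)) = (-625 - 116820)/(20350 + 201) = -117445/20551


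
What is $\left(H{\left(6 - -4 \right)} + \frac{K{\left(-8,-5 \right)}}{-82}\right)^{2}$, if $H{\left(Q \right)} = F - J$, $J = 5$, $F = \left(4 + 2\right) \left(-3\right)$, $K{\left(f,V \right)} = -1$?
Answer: $\frac{3553225}{6724} \approx 528.44$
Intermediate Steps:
$F = -18$ ($F = 6 \left(-3\right) = -18$)
$H{\left(Q \right)} = -23$ ($H{\left(Q \right)} = -18 - 5 = -23$)
$\left(H{\left(6 - -4 \right)} + \frac{K{\left(-8,-5 \right)}}{-82}\right)^{2} = \left(-23 - \frac{1}{-82}\right)^{2} = \left(-23 - - \frac{1}{82}\right)^{2} = \left(-23 + \frac{1}{82}\right)^{2} = \left(- \frac{1885}{82}\right)^{2} = \frac{3553225}{6724}$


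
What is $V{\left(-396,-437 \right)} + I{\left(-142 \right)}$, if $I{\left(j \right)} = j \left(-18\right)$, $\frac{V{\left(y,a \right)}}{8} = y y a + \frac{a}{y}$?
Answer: $- \frac{54274390946}{99} \approx -5.4823 \cdot 10^{8}$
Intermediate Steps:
$V{\left(y,a \right)} = \frac{8 a}{y} + 8 a y^{2}$ ($V{\left(y,a \right)} = 8 \left(y y a + \frac{a}{y}\right) = 8 \left(y^{2} a + \frac{a}{y}\right) = 8 \left(a y^{2} + \frac{a}{y}\right) = 8 \left(\frac{a}{y} + a y^{2}\right) = \frac{8 a}{y} + 8 a y^{2}$)
$I{\left(j \right)} = - 18 j$
$V{\left(-396,-437 \right)} + I{\left(-142 \right)} = 8 \left(-437\right) \frac{1}{-396} \left(1 + \left(-396\right)^{3}\right) - -2556 = 8 \left(-437\right) \left(- \frac{1}{396}\right) \left(1 - 62099136\right) + 2556 = 8 \left(-437\right) \left(- \frac{1}{396}\right) \left(-62099135\right) + 2556 = - \frac{54274643990}{99} + 2556 = - \frac{54274390946}{99}$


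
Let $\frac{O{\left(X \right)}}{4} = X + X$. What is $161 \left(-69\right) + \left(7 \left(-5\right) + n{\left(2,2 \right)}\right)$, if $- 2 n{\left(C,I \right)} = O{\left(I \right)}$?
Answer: $-11152$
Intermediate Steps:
$O{\left(X \right)} = 8 X$ ($O{\left(X \right)} = 4 \left(X + X\right) = 4 \cdot 2 X = 8 X$)
$n{\left(C,I \right)} = - 4 I$ ($n{\left(C,I \right)} = - \frac{8 I}{2} = - 4 I$)
$161 \left(-69\right) + \left(7 \left(-5\right) + n{\left(2,2 \right)}\right) = 161 \left(-69\right) + \left(7 \left(-5\right) - 8\right) = -11109 - 43 = -11152$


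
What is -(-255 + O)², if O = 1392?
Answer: -1292769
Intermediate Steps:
-(-255 + O)² = -(-255 + 1392)² = -1*1137² = -1*1292769 = -1292769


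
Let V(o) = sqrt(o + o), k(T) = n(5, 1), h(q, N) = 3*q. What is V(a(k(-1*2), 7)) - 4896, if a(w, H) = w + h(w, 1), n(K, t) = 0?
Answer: -4896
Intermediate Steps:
k(T) = 0
a(w, H) = 4*w (a(w, H) = w + 3*w = 4*w)
V(o) = sqrt(2)*sqrt(o) (V(o) = sqrt(2*o) = sqrt(2)*sqrt(o))
V(a(k(-1*2), 7)) - 4896 = sqrt(2)*sqrt(4*0) - 4896 = sqrt(2)*sqrt(0) - 4896 = sqrt(2)*0 - 4896 = 0 - 4896 = -4896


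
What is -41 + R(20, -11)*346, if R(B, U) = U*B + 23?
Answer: -68203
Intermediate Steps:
R(B, U) = 23 + B*U (R(B, U) = B*U + 23 = 23 + B*U)
-41 + R(20, -11)*346 = -41 + (23 + 20*(-11))*346 = -41 + (23 - 220)*346 = -41 - 197*346 = -41 - 68162 = -68203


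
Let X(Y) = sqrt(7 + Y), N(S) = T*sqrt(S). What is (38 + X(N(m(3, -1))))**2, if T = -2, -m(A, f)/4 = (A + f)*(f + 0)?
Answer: (38 + sqrt(7 - 4*sqrt(2)))**2 ≈ 1533.4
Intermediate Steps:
m(A, f) = -4*f*(A + f) (m(A, f) = -4*(A + f)*(f + 0) = -4*(A + f)*f = -4*f*(A + f))
N(S) = -2*sqrt(S)
(38 + X(N(m(3, -1))))**2 = (38 + sqrt(7 - 2*2*sqrt(3 - 1)))**2 = (38 + sqrt(7 - 2*2*sqrt(2)))**2 = (38 + sqrt(7 - 4*sqrt(2)))**2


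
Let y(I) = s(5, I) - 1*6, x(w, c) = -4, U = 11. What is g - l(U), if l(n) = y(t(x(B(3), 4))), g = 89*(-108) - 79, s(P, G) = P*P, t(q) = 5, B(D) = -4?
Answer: -9710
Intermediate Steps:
s(P, G) = P²
g = -9691 (g = -9612 - 79 = -9691)
y(I) = 19 (y(I) = 5² - 1*6 = 25 - 6 = 19)
l(n) = 19
g - l(U) = -9691 - 1*19 = -9691 - 19 = -9710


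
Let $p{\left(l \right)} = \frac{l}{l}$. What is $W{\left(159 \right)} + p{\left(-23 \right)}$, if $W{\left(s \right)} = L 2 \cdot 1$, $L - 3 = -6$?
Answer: $-5$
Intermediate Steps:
$L = -3$ ($L = 3 - 6 = -3$)
$W{\left(s \right)} = -6$ ($W{\left(s \right)} = \left(-3\right) 2 \cdot 1 = \left(-6\right) 1 = -6$)
$p{\left(l \right)} = 1$
$W{\left(159 \right)} + p{\left(-23 \right)} = -6 + 1 = -5$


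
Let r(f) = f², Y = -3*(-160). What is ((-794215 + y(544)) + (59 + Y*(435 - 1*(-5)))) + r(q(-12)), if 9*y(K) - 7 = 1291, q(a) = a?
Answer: -5244010/9 ≈ -5.8267e+5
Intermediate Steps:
y(K) = 1298/9 (y(K) = 7/9 + (⅑)*1291 = 7/9 + 1291/9 = 1298/9)
Y = 480
((-794215 + y(544)) + (59 + Y*(435 - 1*(-5)))) + r(q(-12)) = ((-794215 + 1298/9) + (59 + 480*(435 - 1*(-5)))) + (-12)² = (-7146637/9 + (59 + 480*(435 + 5))) + 144 = (-7146637/9 + (59 + 480*440)) + 144 = (-7146637/9 + (59 + 211200)) + 144 = (-7146637/9 + 211259) + 144 = -5245306/9 + 144 = -5244010/9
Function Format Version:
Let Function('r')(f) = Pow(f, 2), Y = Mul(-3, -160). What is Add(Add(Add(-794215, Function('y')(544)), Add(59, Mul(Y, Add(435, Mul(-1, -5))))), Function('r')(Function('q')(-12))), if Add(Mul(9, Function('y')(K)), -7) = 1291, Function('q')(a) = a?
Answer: Rational(-5244010, 9) ≈ -5.8267e+5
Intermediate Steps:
Function('y')(K) = Rational(1298, 9) (Function('y')(K) = Add(Rational(7, 9), Mul(Rational(1, 9), 1291)) = Add(Rational(7, 9), Rational(1291, 9)) = Rational(1298, 9))
Y = 480
Add(Add(Add(-794215, Function('y')(544)), Add(59, Mul(Y, Add(435, Mul(-1, -5))))), Function('r')(Function('q')(-12))) = Add(Add(Add(-794215, Rational(1298, 9)), Add(59, Mul(480, Add(435, Mul(-1, -5))))), Pow(-12, 2)) = Add(Add(Rational(-7146637, 9), Add(59, Mul(480, Add(435, 5)))), 144) = Add(Add(Rational(-7146637, 9), Add(59, Mul(480, 440))), 144) = Add(Add(Rational(-7146637, 9), Add(59, 211200)), 144) = Add(Add(Rational(-7146637, 9), 211259), 144) = Add(Rational(-5245306, 9), 144) = Rational(-5244010, 9)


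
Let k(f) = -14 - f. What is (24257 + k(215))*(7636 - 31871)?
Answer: -582318580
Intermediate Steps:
(24257 + k(215))*(7636 - 31871) = (24257 + (-14 - 1*215))*(7636 - 31871) = (24257 + (-14 - 215))*(-24235) = (24257 - 229)*(-24235) = 24028*(-24235) = -582318580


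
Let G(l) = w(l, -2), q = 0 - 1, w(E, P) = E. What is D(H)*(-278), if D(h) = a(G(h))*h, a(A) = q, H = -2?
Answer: -556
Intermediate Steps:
q = -1
G(l) = l
a(A) = -1
D(h) = -h
D(H)*(-278) = -1*(-2)*(-278) = 2*(-278) = -556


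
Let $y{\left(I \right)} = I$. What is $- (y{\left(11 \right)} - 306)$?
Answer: $295$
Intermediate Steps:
$- (y{\left(11 \right)} - 306) = - (11 - 306) = \left(-1\right) \left(-295\right) = 295$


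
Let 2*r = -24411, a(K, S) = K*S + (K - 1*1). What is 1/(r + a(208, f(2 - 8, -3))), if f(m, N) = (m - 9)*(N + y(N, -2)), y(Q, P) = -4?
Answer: 2/19683 ≈ 0.00010161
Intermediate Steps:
f(m, N) = (-9 + m)*(-4 + N) (f(m, N) = (m - 9)*(N - 4) = (-9 + m)*(-4 + N))
a(K, S) = -1 + K + K*S (a(K, S) = K*S + (K - 1) = K*S + (-1 + K) = -1 + K + K*S)
r = -24411/2 (r = (½)*(-24411) = -24411/2 ≈ -12206.)
1/(r + a(208, f(2 - 8, -3))) = 1/(-24411/2 + (-1 + 208 + 208*(36 - 9*(-3) - 4*(2 - 8) - 3*(2 - 8)))) = 1/(-24411/2 + (-1 + 208 + 208*(36 + 27 - 4*(-6) - 3*(-6)))) = 1/(-24411/2 + (-1 + 208 + 208*(36 + 27 + 24 + 18))) = 1/(-24411/2 + (-1 + 208 + 208*105)) = 1/(-24411/2 + (-1 + 208 + 21840)) = 1/(-24411/2 + 22047) = 1/(19683/2) = 2/19683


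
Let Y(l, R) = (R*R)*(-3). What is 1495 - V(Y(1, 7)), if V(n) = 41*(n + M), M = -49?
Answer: 9531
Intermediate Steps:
Y(l, R) = -3*R**2 (Y(l, R) = R**2*(-3) = -3*R**2)
V(n) = -2009 + 41*n (V(n) = 41*(n - 49) = 41*(-49 + n) = -2009 + 41*n)
1495 - V(Y(1, 7)) = 1495 - (-2009 + 41*(-3*7**2)) = 1495 - (-2009 + 41*(-3*49)) = 1495 - (-2009 + 41*(-147)) = 1495 - (-2009 - 6027) = 1495 - 1*(-8036) = 1495 + 8036 = 9531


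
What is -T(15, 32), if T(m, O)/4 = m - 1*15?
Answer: 0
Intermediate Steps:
T(m, O) = -60 + 4*m (T(m, O) = 4*(m - 1*15) = 4*(m - 15) = 4*(-15 + m) = -60 + 4*m)
-T(15, 32) = -(-60 + 4*15) = -(-60 + 60) = -1*0 = 0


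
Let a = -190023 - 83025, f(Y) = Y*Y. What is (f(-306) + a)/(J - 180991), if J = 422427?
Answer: -44853/60359 ≈ -0.74310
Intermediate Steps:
f(Y) = Y²
a = -273048
(f(-306) + a)/(J - 180991) = ((-306)² - 273048)/(422427 - 180991) = (93636 - 273048)/241436 = -179412*1/241436 = -44853/60359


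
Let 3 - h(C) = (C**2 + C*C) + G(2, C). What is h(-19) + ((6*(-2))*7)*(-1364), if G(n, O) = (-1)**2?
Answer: 113856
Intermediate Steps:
G(n, O) = 1
h(C) = 2 - 2*C**2 (h(C) = 3 - ((C**2 + C*C) + 1) = 3 - ((C**2 + C**2) + 1) = 3 - (2*C**2 + 1) = 3 - (1 + 2*C**2) = 3 + (-1 - 2*C**2) = 2 - 2*C**2)
h(-19) + ((6*(-2))*7)*(-1364) = (2 - 2*(-19)**2) + ((6*(-2))*7)*(-1364) = (2 - 2*361) - 12*7*(-1364) = (2 - 722) - 84*(-1364) = -720 + 114576 = 113856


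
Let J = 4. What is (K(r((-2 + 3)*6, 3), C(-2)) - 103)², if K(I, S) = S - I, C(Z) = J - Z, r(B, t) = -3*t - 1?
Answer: 7569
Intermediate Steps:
r(B, t) = -1 - 3*t
C(Z) = 4 - Z
(K(r((-2 + 3)*6, 3), C(-2)) - 103)² = (((4 - 1*(-2)) - (-1 - 3*3)) - 103)² = (((4 + 2) - (-1 - 9)) - 103)² = ((6 - 1*(-10)) - 103)² = ((6 + 10) - 103)² = (16 - 103)² = (-87)² = 7569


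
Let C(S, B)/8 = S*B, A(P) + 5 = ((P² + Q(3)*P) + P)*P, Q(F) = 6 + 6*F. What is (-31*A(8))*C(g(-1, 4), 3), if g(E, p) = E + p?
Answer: -4702824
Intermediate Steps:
A(P) = -5 + P*(P² + 25*P) (A(P) = -5 + ((P² + (6 + 6*3)*P) + P)*P = -5 + ((P² + (6 + 18)*P) + P)*P = -5 + ((P² + 24*P) + P)*P = -5 + (P² + 25*P)*P = -5 + P*(P² + 25*P))
C(S, B) = 8*B*S (C(S, B) = 8*(S*B) = 8*(B*S) = 8*B*S)
(-31*A(8))*C(g(-1, 4), 3) = (-31*(-5 + 8³ + 25*8²))*(8*3*(-1 + 4)) = (-31*(-5 + 512 + 25*64))*(8*3*3) = -31*(-5 + 512 + 1600)*72 = -31*2107*72 = -65317*72 = -4702824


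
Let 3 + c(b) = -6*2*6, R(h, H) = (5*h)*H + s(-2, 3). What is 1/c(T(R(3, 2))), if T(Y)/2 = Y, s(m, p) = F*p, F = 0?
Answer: -1/75 ≈ -0.013333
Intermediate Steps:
s(m, p) = 0 (s(m, p) = 0*p = 0)
R(h, H) = 5*H*h (R(h, H) = (5*h)*H + 0 = 5*H*h + 0 = 5*H*h)
T(Y) = 2*Y
c(b) = -75 (c(b) = -3 - 6*2*6 = -3 - 12*6 = -3 - 72 = -75)
1/c(T(R(3, 2))) = 1/(-75) = -1/75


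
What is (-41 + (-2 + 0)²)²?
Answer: 1369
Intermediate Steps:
(-41 + (-2 + 0)²)² = (-41 + (-2)²)² = (-41 + 4)² = (-37)² = 1369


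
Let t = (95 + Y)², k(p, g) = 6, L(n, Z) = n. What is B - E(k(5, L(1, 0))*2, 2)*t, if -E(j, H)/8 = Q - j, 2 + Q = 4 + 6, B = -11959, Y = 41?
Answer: -603831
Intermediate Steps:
Q = 8 (Q = -2 + (4 + 6) = -2 + 10 = 8)
E(j, H) = -64 + 8*j (E(j, H) = -8*(8 - j) = -64 + 8*j)
t = 18496 (t = (95 + 41)² = 136² = 18496)
B - E(k(5, L(1, 0))*2, 2)*t = -11959 - (-64 + 8*(6*2))*18496 = -11959 - (-64 + 8*12)*18496 = -11959 - (-64 + 96)*18496 = -11959 - 32*18496 = -11959 - 1*591872 = -11959 - 591872 = -603831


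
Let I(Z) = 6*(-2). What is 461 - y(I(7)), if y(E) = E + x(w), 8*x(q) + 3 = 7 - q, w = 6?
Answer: 1893/4 ≈ 473.25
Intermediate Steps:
I(Z) = -12
x(q) = ½ - q/8 (x(q) = -3/8 + (7 - q)/8 = -3/8 + (7/8 - q/8) = ½ - q/8)
y(E) = -¼ + E (y(E) = E + (½ - ⅛*6) = E + (½ - ¾) = E - ¼ = -¼ + E)
461 - y(I(7)) = 461 - (-¼ - 12) = 461 - 1*(-49/4) = 461 + 49/4 = 1893/4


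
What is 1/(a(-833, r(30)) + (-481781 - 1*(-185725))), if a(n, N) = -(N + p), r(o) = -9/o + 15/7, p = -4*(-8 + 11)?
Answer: -70/20723209 ≈ -3.3779e-6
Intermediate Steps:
p = -12 (p = -4*3 = -12)
r(o) = 15/7 - 9/o (r(o) = -9/o + 15*(⅐) = -9/o + 15/7 = 15/7 - 9/o)
a(n, N) = 12 - N (a(n, N) = -(N - 12) = -(-12 + N) = 12 - N)
1/(a(-833, r(30)) + (-481781 - 1*(-185725))) = 1/((12 - (15/7 - 9/30)) + (-481781 - 1*(-185725))) = 1/((12 - (15/7 - 9*1/30)) + (-481781 + 185725)) = 1/((12 - (15/7 - 3/10)) - 296056) = 1/((12 - 1*129/70) - 296056) = 1/((12 - 129/70) - 296056) = 1/(711/70 - 296056) = 1/(-20723209/70) = -70/20723209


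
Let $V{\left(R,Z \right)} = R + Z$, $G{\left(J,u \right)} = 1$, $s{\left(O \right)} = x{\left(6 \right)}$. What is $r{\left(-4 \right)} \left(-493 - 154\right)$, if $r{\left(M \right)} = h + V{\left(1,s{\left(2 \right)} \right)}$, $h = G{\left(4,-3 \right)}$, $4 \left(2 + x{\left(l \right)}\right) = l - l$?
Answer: $0$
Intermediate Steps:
$x{\left(l \right)} = -2$ ($x{\left(l \right)} = -2 + \frac{l - l}{4} = -2 + \frac{1}{4} \cdot 0 = -2 + 0 = -2$)
$s{\left(O \right)} = -2$
$h = 1$
$r{\left(M \right)} = 0$ ($r{\left(M \right)} = 1 + \left(1 - 2\right) = 1 - 1 = 0$)
$r{\left(-4 \right)} \left(-493 - 154\right) = 0 \left(-493 - 154\right) = 0 \left(-647\right) = 0$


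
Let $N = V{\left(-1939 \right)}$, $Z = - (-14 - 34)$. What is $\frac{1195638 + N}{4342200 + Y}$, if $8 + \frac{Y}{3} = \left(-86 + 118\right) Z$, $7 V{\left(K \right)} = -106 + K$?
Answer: $\frac{8367421}{30427488} \approx 0.275$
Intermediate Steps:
$V{\left(K \right)} = - \frac{106}{7} + \frac{K}{7}$ ($V{\left(K \right)} = \frac{-106 + K}{7} = - \frac{106}{7} + \frac{K}{7}$)
$Z = 48$ ($Z = \left(-1\right) \left(-48\right) = 48$)
$N = - \frac{2045}{7}$ ($N = - \frac{106}{7} + \frac{1}{7} \left(-1939\right) = - \frac{106}{7} - 277 = - \frac{2045}{7} \approx -292.14$)
$Y = 4584$ ($Y = -24 + 3 \left(-86 + 118\right) 48 = -24 + 3 \cdot 32 \cdot 48 = -24 + 3 \cdot 1536 = -24 + 4608 = 4584$)
$\frac{1195638 + N}{4342200 + Y} = \frac{1195638 - \frac{2045}{7}}{4342200 + 4584} = \frac{8367421}{7 \cdot 4346784} = \frac{8367421}{7} \cdot \frac{1}{4346784} = \frac{8367421}{30427488}$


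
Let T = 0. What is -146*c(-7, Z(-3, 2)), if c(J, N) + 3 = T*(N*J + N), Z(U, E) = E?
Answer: 438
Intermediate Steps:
c(J, N) = -3 (c(J, N) = -3 + 0*(N*J + N) = -3 + 0*(J*N + N) = -3 + 0*(N + J*N) = -3 + 0 = -3)
-146*c(-7, Z(-3, 2)) = -146*(-3) = 438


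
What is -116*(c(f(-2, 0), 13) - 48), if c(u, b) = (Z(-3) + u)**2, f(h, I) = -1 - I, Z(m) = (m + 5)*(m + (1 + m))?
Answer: -8468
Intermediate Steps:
Z(m) = (1 + 2*m)*(5 + m) (Z(m) = (5 + m)*(1 + 2*m) = (1 + 2*m)*(5 + m))
c(u, b) = (-10 + u)**2 (c(u, b) = ((5 + 2*(-3)**2 + 11*(-3)) + u)**2 = ((5 + 2*9 - 33) + u)**2 = ((5 + 18 - 33) + u)**2 = (-10 + u)**2)
-116*(c(f(-2, 0), 13) - 48) = -116*((-10 + (-1 - 1*0))**2 - 48) = -116*((-10 + (-1 + 0))**2 - 48) = -116*((-10 - 1)**2 - 48) = -116*((-11)**2 - 48) = -116*(121 - 48) = -116*73 = -8468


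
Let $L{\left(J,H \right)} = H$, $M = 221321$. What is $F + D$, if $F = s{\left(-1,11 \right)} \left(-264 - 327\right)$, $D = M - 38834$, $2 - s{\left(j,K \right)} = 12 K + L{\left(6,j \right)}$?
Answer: $258726$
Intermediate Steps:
$s{\left(j,K \right)} = 2 - j - 12 K$ ($s{\left(j,K \right)} = 2 - \left(12 K + j\right) = 2 - \left(j + 12 K\right) = 2 - j - 12 K$)
$D = 182487$ ($D = 221321 - 38834 = 182487$)
$F = 76239$ ($F = \left(2 - -1 - 132\right) \left(-264 - 327\right) = \left(2 + 1 - 132\right) \left(-591\right) = \left(-129\right) \left(-591\right) = 76239$)
$F + D = 76239 + 182487 = 258726$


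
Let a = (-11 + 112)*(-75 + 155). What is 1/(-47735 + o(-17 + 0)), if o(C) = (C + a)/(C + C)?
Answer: -34/1631053 ≈ -2.0845e-5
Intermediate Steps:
a = 8080 (a = 101*80 = 8080)
o(C) = (8080 + C)/(2*C) (o(C) = (C + 8080)/(C + C) = (8080 + C)/((2*C)) = (8080 + C)*(1/(2*C)) = (8080 + C)/(2*C))
1/(-47735 + o(-17 + 0)) = 1/(-47735 + (8080 + (-17 + 0))/(2*(-17 + 0))) = 1/(-47735 + (1/2)*(8080 - 17)/(-17)) = 1/(-47735 + (1/2)*(-1/17)*8063) = 1/(-47735 - 8063/34) = 1/(-1631053/34) = -34/1631053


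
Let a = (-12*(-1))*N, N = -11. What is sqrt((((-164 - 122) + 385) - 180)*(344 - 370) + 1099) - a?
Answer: 132 + sqrt(3205) ≈ 188.61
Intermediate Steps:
a = -132 (a = -12*(-1)*(-11) = 12*(-11) = -132)
sqrt((((-164 - 122) + 385) - 180)*(344 - 370) + 1099) - a = sqrt((((-164 - 122) + 385) - 180)*(344 - 370) + 1099) - 1*(-132) = sqrt(((-286 + 385) - 180)*(-26) + 1099) + 132 = sqrt((99 - 180)*(-26) + 1099) + 132 = sqrt(-81*(-26) + 1099) + 132 = sqrt(2106 + 1099) + 132 = sqrt(3205) + 132 = 132 + sqrt(3205)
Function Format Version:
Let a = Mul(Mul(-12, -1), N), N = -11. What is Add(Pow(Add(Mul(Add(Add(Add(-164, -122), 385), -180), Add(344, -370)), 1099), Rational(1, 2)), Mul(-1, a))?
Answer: Add(132, Pow(3205, Rational(1, 2))) ≈ 188.61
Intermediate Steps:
a = -132 (a = Mul(Mul(-12, -1), -11) = Mul(12, -11) = -132)
Add(Pow(Add(Mul(Add(Add(Add(-164, -122), 385), -180), Add(344, -370)), 1099), Rational(1, 2)), Mul(-1, a)) = Add(Pow(Add(Mul(Add(Add(Add(-164, -122), 385), -180), Add(344, -370)), 1099), Rational(1, 2)), Mul(-1, -132)) = Add(Pow(Add(Mul(Add(Add(-286, 385), -180), -26), 1099), Rational(1, 2)), 132) = Add(Pow(Add(Mul(Add(99, -180), -26), 1099), Rational(1, 2)), 132) = Add(Pow(Add(Mul(-81, -26), 1099), Rational(1, 2)), 132) = Add(Pow(Add(2106, 1099), Rational(1, 2)), 132) = Add(Pow(3205, Rational(1, 2)), 132) = Add(132, Pow(3205, Rational(1, 2)))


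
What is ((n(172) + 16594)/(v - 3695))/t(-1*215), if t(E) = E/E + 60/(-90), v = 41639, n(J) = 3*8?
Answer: 8309/6324 ≈ 1.3139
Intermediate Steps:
n(J) = 24
t(E) = ⅓ (t(E) = 1 + 60*(-1/90) = 1 - ⅔ = ⅓)
((n(172) + 16594)/(v - 3695))/t(-1*215) = ((24 + 16594)/(41639 - 3695))/(⅓) = (16618/37944)*3 = (16618*(1/37944))*3 = (8309/18972)*3 = 8309/6324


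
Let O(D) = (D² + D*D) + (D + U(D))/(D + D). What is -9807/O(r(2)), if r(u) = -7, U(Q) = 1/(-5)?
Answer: -343245/3448 ≈ -99.549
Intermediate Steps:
U(Q) = -⅕
O(D) = 2*D² + (-⅕ + D)/(2*D) (O(D) = (D² + D*D) + (D - ⅕)/(D + D) = (D² + D²) + (-⅕ + D)/((2*D)) = 2*D² + (-⅕ + D)*(1/(2*D)) = 2*D² + (-⅕ + D)/(2*D))
-9807/O(r(2)) = -9807*(-70/(-1 + 5*(-7) + 20*(-7)³)) = -9807*(-70/(-1 - 35 + 20*(-343))) = -9807*(-70/(-1 - 35 - 6860)) = -9807/((⅒)*(-⅐)*(-6896)) = -9807/3448/35 = -9807*35/3448 = -343245/3448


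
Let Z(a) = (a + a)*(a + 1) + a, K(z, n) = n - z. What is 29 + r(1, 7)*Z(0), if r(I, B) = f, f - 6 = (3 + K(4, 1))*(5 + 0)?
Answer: 29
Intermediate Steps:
f = 6 (f = 6 + (3 + (1 - 1*4))*(5 + 0) = 6 + (3 + (1 - 4))*5 = 6 + (3 - 3)*5 = 6 + 0*5 = 6 + 0 = 6)
r(I, B) = 6
Z(a) = a + 2*a*(1 + a) (Z(a) = (2*a)*(1 + a) + a = 2*a*(1 + a) + a = a + 2*a*(1 + a))
29 + r(1, 7)*Z(0) = 29 + 6*(0*(3 + 2*0)) = 29 + 6*(0*(3 + 0)) = 29 + 6*(0*3) = 29 + 6*0 = 29 + 0 = 29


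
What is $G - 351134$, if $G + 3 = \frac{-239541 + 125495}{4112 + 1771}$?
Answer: $- \frac{2065853017}{5883} \approx -3.5116 \cdot 10^{5}$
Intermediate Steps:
$G = - \frac{131695}{5883}$ ($G = -3 + \frac{-239541 + 125495}{4112 + 1771} = -3 - \frac{114046}{5883} = - \frac{131695}{5883} \approx -22.386$)
$G - 351134 = - \frac{131695}{5883} - 351134 = - \frac{2065853017}{5883}$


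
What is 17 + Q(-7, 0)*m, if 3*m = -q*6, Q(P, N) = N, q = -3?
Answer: 17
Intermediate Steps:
m = 6 (m = (-1*(-3)*6)/3 = (3*6)/3 = (⅓)*18 = 6)
17 + Q(-7, 0)*m = 17 + 0*6 = 17 + 0 = 17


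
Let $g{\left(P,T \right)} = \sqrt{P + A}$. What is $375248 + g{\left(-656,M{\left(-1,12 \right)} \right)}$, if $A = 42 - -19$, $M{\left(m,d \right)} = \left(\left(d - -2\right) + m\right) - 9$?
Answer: $375248 + i \sqrt{595} \approx 3.7525 \cdot 10^{5} + 24.393 i$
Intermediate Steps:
$M{\left(m,d \right)} = -7 + d + m$ ($M{\left(m,d \right)} = \left(\left(d + 2\right) + m\right) - 9 = \left(\left(2 + d\right) + m\right) - 9 = \left(2 + d + m\right) - 9 = -7 + d + m$)
$A = 61$ ($A = 42 + 19 = 61$)
$g{\left(P,T \right)} = \sqrt{61 + P}$ ($g{\left(P,T \right)} = \sqrt{P + 61} = \sqrt{61 + P}$)
$375248 + g{\left(-656,M{\left(-1,12 \right)} \right)} = 375248 + \sqrt{61 - 656} = 375248 + \sqrt{-595} = 375248 + i \sqrt{595}$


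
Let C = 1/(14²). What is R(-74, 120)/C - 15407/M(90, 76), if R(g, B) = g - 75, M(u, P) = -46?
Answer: -1327977/46 ≈ -28869.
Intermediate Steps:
R(g, B) = -75 + g
C = 1/196 ≈ 0.0051020
R(-74, 120)/C - 15407/M(90, 76) = (-75 - 74)/(1/196) - 15407/(-46) = -149*196 - 15407*(-1/46) = -29204 + 15407/46 = -1327977/46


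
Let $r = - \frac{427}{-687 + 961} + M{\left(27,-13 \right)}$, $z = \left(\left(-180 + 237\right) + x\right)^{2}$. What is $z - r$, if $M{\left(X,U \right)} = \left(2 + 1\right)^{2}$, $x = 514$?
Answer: $\frac{89333195}{274} \approx 3.2603 \cdot 10^{5}$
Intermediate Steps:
$M{\left(X,U \right)} = 9$ ($M{\left(X,U \right)} = 3^{2} = 9$)
$z = 326041$ ($z = \left(\left(-180 + 237\right) + 514\right)^{2} = \left(57 + 514\right)^{2} = 571^{2} = 326041$)
$r = \frac{2039}{274}$ ($r = - \frac{427}{-687 + 961} + 9 = - \frac{427}{274} + 9 = \frac{2039}{274} \approx 7.4416$)
$z - r = 326041 - \frac{2039}{274} = \frac{89333195}{274}$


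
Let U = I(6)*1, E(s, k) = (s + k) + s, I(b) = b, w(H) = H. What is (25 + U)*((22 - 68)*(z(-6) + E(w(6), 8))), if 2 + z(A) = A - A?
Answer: -25668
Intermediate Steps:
z(A) = -2 (z(A) = -2 + (A - A) = -2 + 0 = -2)
E(s, k) = k + 2*s (E(s, k) = (k + s) + s = k + 2*s)
U = 6 (U = 6*1 = 6)
(25 + U)*((22 - 68)*(z(-6) + E(w(6), 8))) = (25 + 6)*((22 - 68)*(-2 + (8 + 2*6))) = 31*(-46*(-2 + (8 + 12))) = 31*(-46*(-2 + 20)) = 31*(-46*18) = 31*(-828) = -25668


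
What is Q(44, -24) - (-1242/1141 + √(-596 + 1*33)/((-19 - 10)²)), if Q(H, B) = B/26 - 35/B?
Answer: 578051/355992 - I*√563/841 ≈ 1.6238 - 0.028214*I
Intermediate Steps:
Q(H, B) = -35/B + B/26 (Q(H, B) = B*(1/26) - 35/B = B/26 - 35/B = -35/B + B/26)
Q(44, -24) - (-1242/1141 + √(-596 + 1*33)/((-19 - 10)²)) = (-35/(-24) + (1/26)*(-24)) - (-1242/1141 + √(-596 + 1*33)/((-19 - 10)²)) = (-35*(-1/24) - 12/13) - (-1242*1/1141 + √(-596 + 33)/((-29)²)) = (35/24 - 12/13) - (-1242/1141 + √(-563)/841) = 167/312 - (-1242/1141 + (I*√563)*(1/841)) = 167/312 - (-1242/1141 + I*√563/841) = 167/312 + (1242/1141 - I*√563/841) = 578051/355992 - I*√563/841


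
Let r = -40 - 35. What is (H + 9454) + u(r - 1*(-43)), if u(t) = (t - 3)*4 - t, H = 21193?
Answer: 30539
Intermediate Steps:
r = -75
u(t) = -12 + 3*t (u(t) = (-3 + t)*4 - t = (-12 + 4*t) - t = -12 + 3*t)
(H + 9454) + u(r - 1*(-43)) = (21193 + 9454) + (-12 + 3*(-75 - 1*(-43))) = 30647 + (-12 + 3*(-75 + 43)) = 30647 + (-12 + 3*(-32)) = 30647 + (-12 - 96) = 30647 - 108 = 30539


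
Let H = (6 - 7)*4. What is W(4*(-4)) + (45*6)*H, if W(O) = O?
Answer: -1096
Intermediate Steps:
H = -4 (H = -1*4 = -4)
W(4*(-4)) + (45*6)*H = 4*(-4) + (45*6)*(-4) = -16 + 270*(-4) = -16 - 1080 = -1096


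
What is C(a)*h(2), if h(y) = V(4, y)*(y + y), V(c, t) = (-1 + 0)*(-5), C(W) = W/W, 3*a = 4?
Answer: 20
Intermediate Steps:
a = 4/3 (a = (1/3)*4 = 4/3 ≈ 1.3333)
C(W) = 1
V(c, t) = 5 (V(c, t) = -1*(-5) = 5)
h(y) = 10*y (h(y) = 5*(y + y) = 5*(2*y) = 10*y)
C(a)*h(2) = 1*(10*2) = 1*20 = 20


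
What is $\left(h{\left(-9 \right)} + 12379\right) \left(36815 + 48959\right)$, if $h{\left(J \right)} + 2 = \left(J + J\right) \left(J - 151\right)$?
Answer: $1308653918$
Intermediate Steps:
$h{\left(J \right)} = -2 + 2 J \left(-151 + J\right)$ ($h{\left(J \right)} = -2 + \left(J + J\right) \left(J - 151\right) = -2 + 2 J \left(-151 + J\right)$)
$\left(h{\left(-9 \right)} + 12379\right) \left(36815 + 48959\right) = \left(\left(-2 - -2718 + 2 \left(-9\right)^{2}\right) + 12379\right) \left(36815 + 48959\right) = \left(\left(-2 + 2718 + 2 \cdot 81\right) + 12379\right) 85774 = \left(\left(-2 + 2718 + 162\right) + 12379\right) 85774 = \left(2878 + 12379\right) 85774 = 15257 \cdot 85774 = 1308653918$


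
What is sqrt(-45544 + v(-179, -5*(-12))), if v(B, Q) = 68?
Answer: 2*I*sqrt(11369) ≈ 213.25*I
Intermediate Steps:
sqrt(-45544 + v(-179, -5*(-12))) = sqrt(-45544 + 68) = sqrt(-45476) = 2*I*sqrt(11369)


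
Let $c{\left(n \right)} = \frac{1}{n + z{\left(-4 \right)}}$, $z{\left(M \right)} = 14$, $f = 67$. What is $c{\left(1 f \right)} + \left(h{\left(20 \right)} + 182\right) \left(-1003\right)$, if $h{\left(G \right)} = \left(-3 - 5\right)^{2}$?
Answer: $- \frac{19985777}{81} \approx -2.4674 \cdot 10^{5}$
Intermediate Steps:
$h{\left(G \right)} = 64$ ($h{\left(G \right)} = \left(-8\right)^{2} = 64$)
$c{\left(n \right)} = \frac{1}{14 + n}$ ($c{\left(n \right)} = \frac{1}{n + 14} = \frac{1}{14 + n}$)
$c{\left(1 f \right)} + \left(h{\left(20 \right)} + 182\right) \left(-1003\right) = \frac{1}{14 + 1 \cdot 67} + \left(64 + 182\right) \left(-1003\right) = \frac{1}{14 + 67} + 246 \left(-1003\right) = \frac{1}{81} - 246738 = - \frac{19985777}{81}$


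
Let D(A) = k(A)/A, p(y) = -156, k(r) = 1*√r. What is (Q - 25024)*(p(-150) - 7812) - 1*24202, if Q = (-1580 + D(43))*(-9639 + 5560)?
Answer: -51152958730 + 32501472*√43/43 ≈ -5.1148e+10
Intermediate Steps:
k(r) = √r
D(A) = A^(-½) (D(A) = √A/A = A^(-½))
Q = 6444820 - 4079*√43/43 (Q = (-1580 + 43^(-½))*(-9639 + 5560) = (-1580 + √43/43)*(-4079) = 6444820 - 4079*√43/43 ≈ 6.4442e+6)
(Q - 25024)*(p(-150) - 7812) - 1*24202 = ((6444820 - 4079*√43/43) - 25024)*(-156 - 7812) - 1*24202 = (6419796 - 4079*√43/43)*(-7968) - 24202 = (-51152934528 + 32501472*√43/43) - 24202 = -51152958730 + 32501472*√43/43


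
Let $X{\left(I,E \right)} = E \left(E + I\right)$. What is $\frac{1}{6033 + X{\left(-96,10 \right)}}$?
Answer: $\frac{1}{5173} \approx 0.00019331$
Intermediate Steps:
$\frac{1}{6033 + X{\left(-96,10 \right)}} = \frac{1}{6033 + 10 \left(10 - 96\right)} = \frac{1}{6033 + 10 \left(-86\right)} = \frac{1}{6033 - 860} = \frac{1}{5173}$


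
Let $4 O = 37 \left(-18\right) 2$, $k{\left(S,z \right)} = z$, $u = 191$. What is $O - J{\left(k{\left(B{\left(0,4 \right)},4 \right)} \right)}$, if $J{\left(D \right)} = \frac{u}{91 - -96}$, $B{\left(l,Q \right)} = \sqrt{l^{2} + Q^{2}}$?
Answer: $- \frac{62462}{187} \approx -334.02$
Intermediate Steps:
$B{\left(l,Q \right)} = \sqrt{Q^{2} + l^{2}}$
$J{\left(D \right)} = \frac{191}{187}$ ($J{\left(D \right)} = \frac{191}{91 - -96} = \frac{191}{91 + 96} = \frac{191}{187}$)
$O = -333$ ($O = \frac{37 \left(-18\right) 2}{4} = \frac{\left(-666\right) 2}{4} = \frac{1}{4} \left(-1332\right) = -333$)
$O - J{\left(k{\left(B{\left(0,4 \right)},4 \right)} \right)} = -333 - \frac{191}{187} = - \frac{62462}{187}$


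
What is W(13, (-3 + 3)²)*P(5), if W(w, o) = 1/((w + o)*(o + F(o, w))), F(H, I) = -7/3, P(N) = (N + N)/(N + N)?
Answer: -3/91 ≈ -0.032967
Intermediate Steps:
P(N) = 1 (P(N) = (2*N)/((2*N)) = (2*N)*(1/(2*N)) = 1)
F(H, I) = -7/3 (F(H, I) = -7*⅓ = -7/3)
W(w, o) = 1/((-7/3 + o)*(o + w)) (W(w, o) = 1/((w + o)*(o - 7/3)) = 1/((o + w)*(-7/3 + o)) = 1/((-7/3 + o)*(o + w)))
W(13, (-3 + 3)²)*P(5) = (3/(-7*(-3 + 3)² - 7*13 + 3*((-3 + 3)²)² + 3*(-3 + 3)²*13))*1 = (3/(-7*0² - 91 + 3*(0²)² + 3*0²*13))*1 = (3/(-7*0 - 91 + 3*0² + 3*0*13))*1 = (3/(0 - 91 + 3*0 + 0))*1 = (3/(0 - 91 + 0 + 0))*1 = (3/(-91))*1 = (3*(-1/91))*1 = -3/91*1 = -3/91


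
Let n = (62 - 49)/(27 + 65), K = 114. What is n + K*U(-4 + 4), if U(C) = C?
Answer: 13/92 ≈ 0.14130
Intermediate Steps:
n = 13/92 ≈ 0.14130
n + K*U(-4 + 4) = 13/92 + 114*(-4 + 4) = 13/92 + 114*0 = 13/92 + 0 = 13/92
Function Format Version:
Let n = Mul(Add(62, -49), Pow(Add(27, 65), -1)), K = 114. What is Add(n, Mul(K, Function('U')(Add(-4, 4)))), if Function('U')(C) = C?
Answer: Rational(13, 92) ≈ 0.14130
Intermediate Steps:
n = Rational(13, 92) (n = Mul(13, Pow(92, -1)) = Mul(13, Rational(1, 92)) = Rational(13, 92) ≈ 0.14130)
Add(n, Mul(K, Function('U')(Add(-4, 4)))) = Add(Rational(13, 92), Mul(114, Add(-4, 4))) = Add(Rational(13, 92), Mul(114, 0)) = Add(Rational(13, 92), 0) = Rational(13, 92)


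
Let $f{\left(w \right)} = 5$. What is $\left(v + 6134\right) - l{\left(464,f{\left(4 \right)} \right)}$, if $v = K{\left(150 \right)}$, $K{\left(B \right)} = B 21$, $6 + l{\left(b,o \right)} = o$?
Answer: $9285$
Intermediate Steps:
$l{\left(b,o \right)} = -6 + o$
$K{\left(B \right)} = 21 B$
$v = 3150$ ($v = 21 \cdot 150 = 3150$)
$\left(v + 6134\right) - l{\left(464,f{\left(4 \right)} \right)} = \left(3150 + 6134\right) - \left(-6 + 5\right) = 9284 - -1 = 9284 + 1 = 9285$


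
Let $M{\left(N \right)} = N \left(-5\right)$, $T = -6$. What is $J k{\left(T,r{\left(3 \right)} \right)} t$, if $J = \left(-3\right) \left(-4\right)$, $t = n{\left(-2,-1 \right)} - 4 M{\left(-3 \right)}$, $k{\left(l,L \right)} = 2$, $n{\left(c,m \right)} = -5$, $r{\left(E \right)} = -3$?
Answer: $-1560$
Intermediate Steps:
$M{\left(N \right)} = - 5 N$
$t = -65$ ($t = -5 - 4 \left(\left(-5\right) \left(-3\right)\right) = -5 - 60 = -65$)
$J = 12$
$J k{\left(T,r{\left(3 \right)} \right)} t = 12 \cdot 2 \left(-65\right) = 24 \left(-65\right) = -1560$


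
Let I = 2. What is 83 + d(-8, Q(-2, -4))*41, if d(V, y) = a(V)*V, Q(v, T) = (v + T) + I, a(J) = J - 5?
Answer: 4347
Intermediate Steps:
a(J) = -5 + J
Q(v, T) = 2 + T + v (Q(v, T) = (v + T) + 2 = (T + v) + 2 = 2 + T + v)
d(V, y) = V*(-5 + V) (d(V, y) = (-5 + V)*V = V*(-5 + V))
83 + d(-8, Q(-2, -4))*41 = 83 - 8*(-5 - 8)*41 = 83 - 8*(-13)*41 = 83 + 104*41 = 83 + 4264 = 4347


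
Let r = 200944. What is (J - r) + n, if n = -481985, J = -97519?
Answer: -780448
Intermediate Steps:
(J - r) + n = (-97519 - 1*200944) - 481985 = (-97519 - 200944) - 481985 = -298463 - 481985 = -780448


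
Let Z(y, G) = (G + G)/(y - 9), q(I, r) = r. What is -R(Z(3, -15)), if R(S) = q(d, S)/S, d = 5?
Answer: -1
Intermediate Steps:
Z(y, G) = 2*G/(-9 + y) (Z(y, G) = (2*G)/(-9 + y) = 2*G/(-9 + y))
R(S) = 1 (R(S) = S/S = 1)
-R(Z(3, -15)) = -1*1 = -1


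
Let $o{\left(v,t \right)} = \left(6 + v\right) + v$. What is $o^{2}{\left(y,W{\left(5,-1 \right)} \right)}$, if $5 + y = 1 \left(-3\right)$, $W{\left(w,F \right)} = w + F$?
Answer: $100$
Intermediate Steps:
$W{\left(w,F \right)} = F + w$
$y = -8$ ($y = -5 + 1 \left(-3\right) = -5 - 3 = -8$)
$o{\left(v,t \right)} = 6 + 2 v$
$o^{2}{\left(y,W{\left(5,-1 \right)} \right)} = \left(6 + 2 \left(-8\right)\right)^{2} = \left(6 - 16\right)^{2} = \left(-10\right)^{2} = 100$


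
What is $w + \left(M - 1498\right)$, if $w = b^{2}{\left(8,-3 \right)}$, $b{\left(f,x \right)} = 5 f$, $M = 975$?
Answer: $1077$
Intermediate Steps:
$w = 1600$ ($w = \left(5 \cdot 8\right)^{2} = 40^{2} = 1600$)
$w + \left(M - 1498\right) = 1600 + \left(975 - 1498\right) = 1600 - 523 = 1077$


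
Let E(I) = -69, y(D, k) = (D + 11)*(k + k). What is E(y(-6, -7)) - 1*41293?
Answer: -41362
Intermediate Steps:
y(D, k) = 2*k*(11 + D) (y(D, k) = (11 + D)*(2*k) = 2*k*(11 + D))
E(y(-6, -7)) - 1*41293 = -69 - 1*41293 = -69 - 41293 = -41362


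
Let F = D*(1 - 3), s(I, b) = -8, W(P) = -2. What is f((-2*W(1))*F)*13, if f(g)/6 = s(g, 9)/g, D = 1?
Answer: 78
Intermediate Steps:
F = -2 (F = 1*(1 - 3) = 1*(-2) = -2)
f(g) = -48/g (f(g) = 6*(-8/g) = -48/g)
f((-2*W(1))*F)*13 = -48/(-2*(-2)*(-2))*13 = -48/(4*(-2))*13 = -48/(-8)*13 = -48*(-⅛)*13 = 6*13 = 78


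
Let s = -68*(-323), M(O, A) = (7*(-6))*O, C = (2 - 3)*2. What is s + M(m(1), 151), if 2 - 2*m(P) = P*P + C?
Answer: 21901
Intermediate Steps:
C = -2 (C = -1*2 = -2)
m(P) = 2 - P²/2 (m(P) = 1 - (P*P - 2)/2 = 1 - (P² - 2)/2 = 1 - (-2 + P²)/2 = 1 + (1 - P²/2) = 2 - P²/2)
M(O, A) = -42*O
s = 21964
s + M(m(1), 151) = 21964 - 42*(2 - ½*1²) = 21964 - 42*(2 - ½*1) = 21964 - 42*(2 - ½) = 21964 - 42*3/2 = 21964 - 63 = 21901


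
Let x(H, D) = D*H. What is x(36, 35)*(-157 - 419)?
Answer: -725760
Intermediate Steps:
x(36, 35)*(-157 - 419) = (35*36)*(-157 - 419) = 1260*(-576) = -725760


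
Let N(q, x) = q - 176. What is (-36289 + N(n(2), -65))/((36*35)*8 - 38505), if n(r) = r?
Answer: 36463/28425 ≈ 1.2828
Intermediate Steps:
N(q, x) = -176 + q
(-36289 + N(n(2), -65))/((36*35)*8 - 38505) = (-36289 + (-176 + 2))/((36*35)*8 - 38505) = (-36289 - 174)/(1260*8 - 38505) = -36463/(10080 - 38505) = -36463/(-28425) = -36463*(-1/28425) = 36463/28425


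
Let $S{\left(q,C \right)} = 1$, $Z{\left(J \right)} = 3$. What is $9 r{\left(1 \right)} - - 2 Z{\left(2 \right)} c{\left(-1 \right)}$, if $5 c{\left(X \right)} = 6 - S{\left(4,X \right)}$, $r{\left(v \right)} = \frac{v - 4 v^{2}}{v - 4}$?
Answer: $15$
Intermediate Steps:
$r{\left(v \right)} = \frac{v - 4 v^{2}}{-4 + v}$
$c{\left(X \right)} = 1$ ($c{\left(X \right)} = \frac{6 - 1}{5} = \frac{1}{5} \cdot 5 = 1$)
$9 r{\left(1 \right)} - - 2 Z{\left(2 \right)} c{\left(-1 \right)} = 9 \cdot 1 \frac{1}{-4 + 1} \left(1 - 4\right) - \left(-2\right) 3 \cdot 1 = 9 \cdot 1 \frac{1}{-3} \left(1 - 4\right) - \left(-6\right) 1 = 9 \cdot 1 \left(- \frac{1}{3}\right) \left(-3\right) - -6 = 9 \cdot 1 + 6 = 9 + 6 = 15$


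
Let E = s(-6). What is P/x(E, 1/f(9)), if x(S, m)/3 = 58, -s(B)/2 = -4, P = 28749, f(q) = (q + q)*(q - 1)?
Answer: 9583/58 ≈ 165.22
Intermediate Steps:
f(q) = 2*q*(-1 + q) (f(q) = (2*q)*(-1 + q) = 2*q*(-1 + q))
s(B) = 8 (s(B) = -2*(-4) = 8)
E = 8
x(S, m) = 174 (x(S, m) = 3*58 = 174)
P/x(E, 1/f(9)) = 28749/174 = 28749*(1/174) = 9583/58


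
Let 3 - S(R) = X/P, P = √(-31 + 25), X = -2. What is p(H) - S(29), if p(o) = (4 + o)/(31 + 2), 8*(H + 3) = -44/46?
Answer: -3009/1012 + I*√6/3 ≈ -2.9733 + 0.8165*I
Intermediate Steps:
H = -287/92 (H = -3 + (-44/46)/8 = -3 + (-44*1/46)/8 = -3 + (⅛)*(-22/23) = -3 - 11/92 = -287/92 ≈ -3.1196)
p(o) = 4/33 + o/33 (p(o) = (4 + o)/33 = (4 + o)*(1/33) = 4/33 + o/33)
P = I*√6 (P = √(-6) = I*√6 ≈ 2.4495*I)
S(R) = 3 - I*√6/3 (S(R) = 3 - (-2)/(I*√6) = 3 - (-2)*(-I*√6/6) = 3 - I*√6/3)
p(H) - S(29) = (4/33 + (1/33)*(-287/92)) - (3 - I*√6/3) = (4/33 - 287/3036) + (-3 + I*√6/3) = 27/1012 + (-3 + I*√6/3) = -3009/1012 + I*√6/3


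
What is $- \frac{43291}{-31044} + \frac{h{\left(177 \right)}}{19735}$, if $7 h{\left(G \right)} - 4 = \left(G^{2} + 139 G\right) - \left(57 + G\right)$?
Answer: $\frac{7709648083}{4288573380} \approx 1.7977$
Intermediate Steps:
$h{\left(G \right)} = - \frac{53}{7} + \frac{G^{2}}{7} + \frac{138 G}{7}$ ($h{\left(G \right)} = \frac{4}{7} + \frac{\left(G^{2} + 139 G\right) - \left(57 + G\right)}{7} = \frac{4}{7} + \frac{-57 + G^{2} + 138 G}{7} = \frac{4}{7} + \left(- \frac{57}{7} + \frac{G^{2}}{7} + \frac{138 G}{7}\right) = - \frac{53}{7} + \frac{G^{2}}{7} + \frac{138 G}{7}$)
$- \frac{43291}{-31044} + \frac{h{\left(177 \right)}}{19735} = - \frac{43291}{-31044} + \frac{- \frac{53}{7} + \frac{177^{2}}{7} + \frac{138}{7} \cdot 177}{19735} = \left(-43291\right) \left(- \frac{1}{31044}\right) + \left(- \frac{53}{7} + \frac{1}{7} \cdot 31329 + \frac{24426}{7}\right) \frac{1}{19735} = \frac{43291}{31044} + \left(- \frac{53}{7} + \frac{31329}{7} + \frac{24426}{7}\right) \frac{1}{19735} = \frac{43291}{31044} + \frac{55702}{7} \cdot \frac{1}{19735} = \frac{43291}{31044} + \frac{55702}{138145} = \frac{7709648083}{4288573380}$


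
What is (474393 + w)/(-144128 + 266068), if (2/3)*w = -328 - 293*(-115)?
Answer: 149841/34840 ≈ 4.3008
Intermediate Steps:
w = 100101/2 (w = 3*(-328 - 293*(-115))/2 = 3*(-328 + 33695)/2 = (3/2)*33367 = 100101/2 ≈ 50051.)
(474393 + w)/(-144128 + 266068) = (474393 + 100101/2)/(-144128 + 266068) = (1048887/2)/121940 = (1048887/2)*(1/121940) = 149841/34840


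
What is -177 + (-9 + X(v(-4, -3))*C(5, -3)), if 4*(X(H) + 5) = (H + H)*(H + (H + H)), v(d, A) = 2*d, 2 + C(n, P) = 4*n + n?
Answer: 1907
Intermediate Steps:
C(n, P) = -2 + 5*n (C(n, P) = -2 + (4*n + n) = -2 + 5*n)
X(H) = -5 + 3*H**2/2 (X(H) = -5 + ((H + H)*(H + (H + H)))/4 = -5 + ((2*H)*(H + 2*H))/4 = -5 + ((2*H)*(3*H))/4 = -5 + (6*H**2)/4 = -5 + 3*H**2/2)
-177 + (-9 + X(v(-4, -3))*C(5, -3)) = -177 + (-9 + (-5 + 3*(2*(-4))**2/2)*(-2 + 5*5)) = -177 + (-9 + (-5 + (3/2)*(-8)**2)*(-2 + 25)) = -177 + (-9 + (-5 + (3/2)*64)*23) = -177 + (-9 + (-5 + 96)*23) = -177 + (-9 + 91*23) = -177 + (-9 + 2093) = -177 + 2084 = 1907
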